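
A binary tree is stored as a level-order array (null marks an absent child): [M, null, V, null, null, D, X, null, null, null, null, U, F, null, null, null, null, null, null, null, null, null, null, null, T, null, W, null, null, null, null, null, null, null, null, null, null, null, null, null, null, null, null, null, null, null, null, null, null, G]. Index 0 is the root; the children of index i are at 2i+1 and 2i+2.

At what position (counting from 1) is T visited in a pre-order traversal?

5

Pre-order visits the node, then its left subtree, then its right subtree.
Visit M.
At M: no left child.
At M: go right to V.
  Visit V.
  At V: go left to D.
    Visit D.
    At D: go left to U.
      Visit U.
      At U: no left child.
      At U: go right to T.
        Visit T.
        At T: go left to G.
          G is a leaf — visit G.
        At T: no right child.
    At D: go right to F.
      Visit F.
      At F: no left child.
      At F: go right to W.
        W is a leaf — visit W.
  At V: go right to X.
    X is a leaf — visit X.
Full pre-order sequence: M, V, D, U, T, G, F, W, X.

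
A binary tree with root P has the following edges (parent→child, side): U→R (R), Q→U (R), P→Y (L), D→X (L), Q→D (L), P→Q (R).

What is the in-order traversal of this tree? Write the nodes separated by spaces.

In-order visits the left subtree, then the node, then the right subtree.
At P: go left to Y.
  Y is a leaf — visit Y.
Visit P.
At P: go right to Q.
  At Q: go left to D.
    At D: go left to X.
      X is a leaf — visit X.
    Visit D.
    At D: no right child.
  Visit Q.
  At Q: go right to U.
    At U: no left child.
    Visit U.
    At U: go right to R.
      R is a leaf — visit R.

Y P X D Q U R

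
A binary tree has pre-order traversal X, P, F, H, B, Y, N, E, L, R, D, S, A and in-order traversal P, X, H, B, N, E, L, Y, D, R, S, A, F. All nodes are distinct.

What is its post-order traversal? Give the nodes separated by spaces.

P L E N D A S R Y B H F X

The first element of pre-order is the root; it splits in-order into left and right subtrees.
Root X: left subtree has 1 node {P}, right has 11 {H, B, N, E, L, Y, D, R, S, A, F}.
  Root F: left subtree has 10 nodes {H, B, N, E, L, Y, D, R, S, A}, right has 0 { }.
    Root H: left subtree has 0 nodes { }, right has 9 {B, N, E, L, Y, D, R, S, A}.
      Root B: left subtree has 0 nodes { }, right has 8 {N, E, L, Y, D, R, S, A}.
        Root Y: left subtree has 3 nodes {N, E, L}, right has 4 {D, R, S, A}.
          Root N: left subtree has 0 nodes { }, right has 2 {E, L}.
            Root E: left subtree has 0 nodes { }, right has 1 {L}.
          Root R: left subtree has 1 node {D}, right has 2 {S, A}.
            Root S: left subtree has 0 nodes { }, right has 1 {A}.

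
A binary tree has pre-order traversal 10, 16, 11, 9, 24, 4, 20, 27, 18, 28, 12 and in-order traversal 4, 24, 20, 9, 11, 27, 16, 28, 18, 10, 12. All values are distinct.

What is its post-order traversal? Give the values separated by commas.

The first element of pre-order is the root; it splits in-order into left and right subtrees.
Root 10: left subtree has 9 nodes {4, 24, 20, 9, 11, 27, 16, 28, 18}, right has 1 {12}.
  Root 16: left subtree has 6 nodes {4, 24, 20, 9, 11, 27}, right has 2 {28, 18}.
    Root 11: left subtree has 4 nodes {4, 24, 20, 9}, right has 1 {27}.
      Root 9: left subtree has 3 nodes {4, 24, 20}, right has 0 { }.
        Root 24: left subtree has 1 node {4}, right has 1 {20}.
    Root 18: left subtree has 1 node {28}, right has 0 { }.

4, 20, 24, 9, 27, 11, 28, 18, 16, 12, 10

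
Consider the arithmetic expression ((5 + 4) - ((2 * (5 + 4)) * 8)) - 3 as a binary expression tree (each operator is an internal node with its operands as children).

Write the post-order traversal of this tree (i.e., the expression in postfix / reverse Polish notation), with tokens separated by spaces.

5 4 + 2 5 4 + * 8 * - 3 -

Post-order on an expression tree gives postfix notation: for each operator, emit left operand, right operand, then the operator.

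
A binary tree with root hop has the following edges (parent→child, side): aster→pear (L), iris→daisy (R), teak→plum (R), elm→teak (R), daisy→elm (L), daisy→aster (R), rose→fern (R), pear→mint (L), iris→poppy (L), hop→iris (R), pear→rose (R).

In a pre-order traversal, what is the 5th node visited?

elm

Pre-order visits the node, then its left subtree, then its right subtree.
Visit hop.
At hop: no left child.
At hop: go right to iris.
  Visit iris.
  At iris: go left to poppy.
    poppy is a leaf — visit poppy.
  At iris: go right to daisy.
    Visit daisy.
    At daisy: go left to elm.
      Visit elm.
      At elm: no left child.
      At elm: go right to teak.
        Visit teak.
        At teak: no left child.
        At teak: go right to plum.
          plum is a leaf — visit plum.
    At daisy: go right to aster.
      Visit aster.
      At aster: go left to pear.
        Visit pear.
        At pear: go left to mint.
          mint is a leaf — visit mint.
        At pear: go right to rose.
          Visit rose.
          At rose: no left child.
          At rose: go right to fern.
            fern is a leaf — visit fern.
      At aster: no right child.
Full pre-order sequence: hop, iris, poppy, daisy, elm, teak, plum, aster, pear, mint, rose, fern.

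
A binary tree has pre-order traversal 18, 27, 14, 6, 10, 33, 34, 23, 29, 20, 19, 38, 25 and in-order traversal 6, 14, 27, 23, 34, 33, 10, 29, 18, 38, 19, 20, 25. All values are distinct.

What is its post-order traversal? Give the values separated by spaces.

6 14 23 34 33 29 10 27 38 19 25 20 18

The first element of pre-order is the root; it splits in-order into left and right subtrees.
Root 18: left subtree has 8 nodes {6, 14, 27, 23, 34, 33, 10, 29}, right has 4 {38, 19, 20, 25}.
  Root 27: left subtree has 2 nodes {6, 14}, right has 5 {23, 34, 33, 10, 29}.
    Root 14: left subtree has 1 node {6}, right has 0 { }.
    Root 10: left subtree has 3 nodes {23, 34, 33}, right has 1 {29}.
      Root 33: left subtree has 2 nodes {23, 34}, right has 0 { }.
        Root 34: left subtree has 1 node {23}, right has 0 { }.
  Root 20: left subtree has 2 nodes {38, 19}, right has 1 {25}.
    Root 19: left subtree has 1 node {38}, right has 0 { }.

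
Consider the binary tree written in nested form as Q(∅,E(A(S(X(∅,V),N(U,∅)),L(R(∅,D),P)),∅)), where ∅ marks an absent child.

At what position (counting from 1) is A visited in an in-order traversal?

7

In-order visits the left subtree, then the node, then the right subtree.
At Q: no left child.
Visit Q.
At Q: go right to E.
  At E: go left to A.
    At A: go left to S.
      At S: go left to X.
        At X: no left child.
        Visit X.
        At X: go right to V.
          V is a leaf — visit V.
      Visit S.
      At S: go right to N.
        At N: go left to U.
          U is a leaf — visit U.
        Visit N.
        At N: no right child.
    Visit A.
    At A: go right to L.
      At L: go left to R.
        At R: no left child.
        Visit R.
        At R: go right to D.
          D is a leaf — visit D.
      Visit L.
      At L: go right to P.
        P is a leaf — visit P.
  Visit E.
  At E: no right child.
Full in-order sequence: Q, X, V, S, U, N, A, R, D, L, P, E.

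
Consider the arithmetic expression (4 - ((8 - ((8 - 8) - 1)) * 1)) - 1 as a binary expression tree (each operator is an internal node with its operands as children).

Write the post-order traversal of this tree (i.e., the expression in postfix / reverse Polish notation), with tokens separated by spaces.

4 8 8 8 - 1 - - 1 * - 1 -

Post-order on an expression tree gives postfix notation: for each operator, emit left operand, right operand, then the operator.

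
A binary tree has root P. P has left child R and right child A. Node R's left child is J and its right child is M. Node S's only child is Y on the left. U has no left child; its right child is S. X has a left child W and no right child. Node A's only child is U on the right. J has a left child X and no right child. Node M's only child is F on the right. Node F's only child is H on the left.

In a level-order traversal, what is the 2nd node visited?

Level-order visits nodes level by level from the root, left to right within each level.
Level 0: P
Level 1: R, A
Level 2: J, M, U
Level 3: X, F, S
Level 4: W, H, Y
Full level-order sequence: P, R, A, J, M, U, X, F, S, W, H, Y.

R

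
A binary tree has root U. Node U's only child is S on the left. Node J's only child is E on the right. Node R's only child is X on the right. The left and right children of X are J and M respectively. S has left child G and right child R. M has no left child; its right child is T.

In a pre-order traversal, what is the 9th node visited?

Pre-order visits the node, then its left subtree, then its right subtree.
Visit U.
At U: go left to S.
  Visit S.
  At S: go left to G.
    G is a leaf — visit G.
  At S: go right to R.
    Visit R.
    At R: no left child.
    At R: go right to X.
      Visit X.
      At X: go left to J.
        Visit J.
        At J: no left child.
        At J: go right to E.
          E is a leaf — visit E.
      At X: go right to M.
        Visit M.
        At M: no left child.
        At M: go right to T.
          T is a leaf — visit T.
At U: no right child.
Full pre-order sequence: U, S, G, R, X, J, E, M, T.

T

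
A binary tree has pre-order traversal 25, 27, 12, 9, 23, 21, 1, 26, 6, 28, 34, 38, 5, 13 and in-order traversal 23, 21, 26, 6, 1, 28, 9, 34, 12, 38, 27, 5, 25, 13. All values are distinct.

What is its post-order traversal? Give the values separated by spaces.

6 26 28 1 21 23 34 9 38 12 5 27 13 25

The first element of pre-order is the root; it splits in-order into left and right subtrees.
Root 25: left subtree has 12 nodes {23, 21, 26, 6, 1, 28, 9, 34, 12, 38, 27, 5}, right has 1 {13}.
  Root 27: left subtree has 10 nodes {23, 21, 26, 6, 1, 28, 9, 34, 12, 38}, right has 1 {5}.
    Root 12: left subtree has 8 nodes {23, 21, 26, 6, 1, 28, 9, 34}, right has 1 {38}.
      Root 9: left subtree has 6 nodes {23, 21, 26, 6, 1, 28}, right has 1 {34}.
        Root 23: left subtree has 0 nodes { }, right has 5 {21, 26, 6, 1, 28}.
          Root 21: left subtree has 0 nodes { }, right has 4 {26, 6, 1, 28}.
            Root 1: left subtree has 2 nodes {26, 6}, right has 1 {28}.
              Root 26: left subtree has 0 nodes { }, right has 1 {6}.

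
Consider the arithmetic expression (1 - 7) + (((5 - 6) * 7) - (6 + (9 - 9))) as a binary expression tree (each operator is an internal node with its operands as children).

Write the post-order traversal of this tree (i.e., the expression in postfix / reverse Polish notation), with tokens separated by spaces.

1 7 - 5 6 - 7 * 6 9 9 - + - +

Post-order on an expression tree gives postfix notation: for each operator, emit left operand, right operand, then the operator.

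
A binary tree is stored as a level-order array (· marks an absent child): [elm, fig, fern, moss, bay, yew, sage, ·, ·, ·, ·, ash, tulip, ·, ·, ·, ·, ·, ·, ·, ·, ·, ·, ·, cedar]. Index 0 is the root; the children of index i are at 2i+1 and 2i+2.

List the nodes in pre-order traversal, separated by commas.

elm, fig, moss, bay, fern, yew, ash, cedar, tulip, sage

Pre-order visits the node, then its left subtree, then its right subtree.
Visit elm.
At elm: go left to fig.
  Visit fig.
  At fig: go left to moss.
    moss is a leaf — visit moss.
  At fig: go right to bay.
    bay is a leaf — visit bay.
At elm: go right to fern.
  Visit fern.
  At fern: go left to yew.
    Visit yew.
    At yew: go left to ash.
      Visit ash.
      At ash: no left child.
      At ash: go right to cedar.
        cedar is a leaf — visit cedar.
    At yew: go right to tulip.
      tulip is a leaf — visit tulip.
  At fern: go right to sage.
    sage is a leaf — visit sage.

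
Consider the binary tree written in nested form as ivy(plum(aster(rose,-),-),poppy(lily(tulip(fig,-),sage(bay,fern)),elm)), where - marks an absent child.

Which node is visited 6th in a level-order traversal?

Level-order visits nodes level by level from the root, left to right within each level.
Level 0: ivy
Level 1: plum, poppy
Level 2: aster, lily, elm
Level 3: rose, tulip, sage
Level 4: fig, bay, fern
Full level-order sequence: ivy, plum, poppy, aster, lily, elm, rose, tulip, sage, fig, bay, fern.

elm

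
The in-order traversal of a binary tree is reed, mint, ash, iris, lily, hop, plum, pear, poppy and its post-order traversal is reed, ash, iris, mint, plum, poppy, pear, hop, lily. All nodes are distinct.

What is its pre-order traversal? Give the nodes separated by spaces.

lily mint reed iris ash hop pear plum poppy

The last element of post-order is the root; it splits in-order into left and right subtrees.
Root lily: left subtree has 4 nodes {reed, mint, ash, iris}, right has 4 {hop, plum, pear, poppy}.
  Root mint: left subtree has 1 node {reed}, right has 2 {ash, iris}.
    Root iris: left subtree has 1 node {ash}, right has 0 { }.
  Root hop: left subtree has 0 nodes { }, right has 3 {plum, pear, poppy}.
    Root pear: left subtree has 1 node {plum}, right has 1 {poppy}.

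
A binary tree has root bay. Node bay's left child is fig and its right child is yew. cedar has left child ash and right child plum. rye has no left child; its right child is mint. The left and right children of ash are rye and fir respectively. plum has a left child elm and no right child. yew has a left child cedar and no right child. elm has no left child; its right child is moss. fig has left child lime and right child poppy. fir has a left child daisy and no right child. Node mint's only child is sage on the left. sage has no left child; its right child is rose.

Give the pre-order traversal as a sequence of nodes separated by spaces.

Pre-order visits the node, then its left subtree, then its right subtree.
Visit bay.
At bay: go left to fig.
  Visit fig.
  At fig: go left to lime.
    lime is a leaf — visit lime.
  At fig: go right to poppy.
    poppy is a leaf — visit poppy.
At bay: go right to yew.
  Visit yew.
  At yew: go left to cedar.
    Visit cedar.
    At cedar: go left to ash.
      Visit ash.
      At ash: go left to rye.
        Visit rye.
        At rye: no left child.
        At rye: go right to mint.
          Visit mint.
          At mint: go left to sage.
            Visit sage.
            At sage: no left child.
            At sage: go right to rose.
              rose is a leaf — visit rose.
          At mint: no right child.
      At ash: go right to fir.
        Visit fir.
        At fir: go left to daisy.
          daisy is a leaf — visit daisy.
        At fir: no right child.
    At cedar: go right to plum.
      Visit plum.
      At plum: go left to elm.
        Visit elm.
        At elm: no left child.
        At elm: go right to moss.
          moss is a leaf — visit moss.
      At plum: no right child.
  At yew: no right child.

bay fig lime poppy yew cedar ash rye mint sage rose fir daisy plum elm moss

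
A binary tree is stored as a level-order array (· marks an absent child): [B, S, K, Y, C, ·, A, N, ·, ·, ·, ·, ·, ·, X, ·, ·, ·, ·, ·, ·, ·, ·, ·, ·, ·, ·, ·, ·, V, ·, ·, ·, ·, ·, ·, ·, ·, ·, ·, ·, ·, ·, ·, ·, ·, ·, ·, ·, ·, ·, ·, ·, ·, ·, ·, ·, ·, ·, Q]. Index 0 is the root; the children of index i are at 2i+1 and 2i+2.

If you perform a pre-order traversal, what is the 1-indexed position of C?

5

Pre-order visits the node, then its left subtree, then its right subtree.
Visit B.
At B: go left to S.
  Visit S.
  At S: go left to Y.
    Visit Y.
    At Y: go left to N.
      N is a leaf — visit N.
    At Y: no right child.
  At S: go right to C.
    C is a leaf — visit C.
At B: go right to K.
  Visit K.
  At K: no left child.
  At K: go right to A.
    Visit A.
    At A: no left child.
    At A: go right to X.
      Visit X.
      At X: go left to V.
        Visit V.
        At V: go left to Q.
          Q is a leaf — visit Q.
        At V: no right child.
      At X: no right child.
Full pre-order sequence: B, S, Y, N, C, K, A, X, V, Q.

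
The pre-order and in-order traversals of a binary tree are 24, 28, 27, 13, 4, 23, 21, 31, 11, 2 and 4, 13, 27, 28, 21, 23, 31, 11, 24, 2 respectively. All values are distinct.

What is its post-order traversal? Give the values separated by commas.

4, 13, 27, 21, 11, 31, 23, 28, 2, 24

The first element of pre-order is the root; it splits in-order into left and right subtrees.
Root 24: left subtree has 8 nodes {4, 13, 27, 28, 21, 23, 31, 11}, right has 1 {2}.
  Root 28: left subtree has 3 nodes {4, 13, 27}, right has 4 {21, 23, 31, 11}.
    Root 27: left subtree has 2 nodes {4, 13}, right has 0 { }.
      Root 13: left subtree has 1 node {4}, right has 0 { }.
    Root 23: left subtree has 1 node {21}, right has 2 {31, 11}.
      Root 31: left subtree has 0 nodes { }, right has 1 {11}.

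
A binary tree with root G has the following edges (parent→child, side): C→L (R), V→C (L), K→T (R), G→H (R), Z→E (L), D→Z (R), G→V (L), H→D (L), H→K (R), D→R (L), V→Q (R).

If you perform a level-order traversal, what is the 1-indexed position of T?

11

Level-order visits nodes level by level from the root, left to right within each level.
Level 0: G
Level 1: V, H
Level 2: C, Q, D, K
Level 3: L, R, Z, T
Level 4: E
Full level-order sequence: G, V, H, C, Q, D, K, L, R, Z, T, E.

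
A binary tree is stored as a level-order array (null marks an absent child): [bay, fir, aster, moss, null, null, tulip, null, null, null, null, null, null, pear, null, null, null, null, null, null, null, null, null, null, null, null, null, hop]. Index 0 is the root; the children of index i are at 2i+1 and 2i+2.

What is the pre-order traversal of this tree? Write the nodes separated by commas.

Pre-order visits the node, then its left subtree, then its right subtree.
Visit bay.
At bay: go left to fir.
  Visit fir.
  At fir: go left to moss.
    moss is a leaf — visit moss.
  At fir: no right child.
At bay: go right to aster.
  Visit aster.
  At aster: no left child.
  At aster: go right to tulip.
    Visit tulip.
    At tulip: go left to pear.
      Visit pear.
      At pear: go left to hop.
        hop is a leaf — visit hop.
      At pear: no right child.
    At tulip: no right child.

bay, fir, moss, aster, tulip, pear, hop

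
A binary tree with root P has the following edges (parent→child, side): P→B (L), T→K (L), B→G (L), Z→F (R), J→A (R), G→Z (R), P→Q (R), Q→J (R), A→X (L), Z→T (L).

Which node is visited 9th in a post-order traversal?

Post-order visits the left subtree, then the right subtree, then the node.
At P: go left to B.
  At B: go left to G.
    At G: no left child.
    At G: go right to Z.
      At Z: go left to T.
        At T: go left to K.
          K is a leaf — visit K.
        At T: no right child.
        Visit T.
      At Z: go right to F.
        F is a leaf — visit F.
      Visit Z.
    Visit G.
  At B: no right child.
  Visit B.
At P: go right to Q.
  At Q: no left child.
  At Q: go right to J.
    At J: no left child.
    At J: go right to A.
      At A: go left to X.
        X is a leaf — visit X.
      At A: no right child.
      Visit A.
    Visit J.
  Visit Q.
Visit P.
Full post-order sequence: K, T, F, Z, G, B, X, A, J, Q, P.

J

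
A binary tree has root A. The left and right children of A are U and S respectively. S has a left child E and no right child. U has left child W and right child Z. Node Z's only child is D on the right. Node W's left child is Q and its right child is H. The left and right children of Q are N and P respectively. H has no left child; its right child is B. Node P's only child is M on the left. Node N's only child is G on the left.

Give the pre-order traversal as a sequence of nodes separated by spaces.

Pre-order visits the node, then its left subtree, then its right subtree.
Visit A.
At A: go left to U.
  Visit U.
  At U: go left to W.
    Visit W.
    At W: go left to Q.
      Visit Q.
      At Q: go left to N.
        Visit N.
        At N: go left to G.
          G is a leaf — visit G.
        At N: no right child.
      At Q: go right to P.
        Visit P.
        At P: go left to M.
          M is a leaf — visit M.
        At P: no right child.
    At W: go right to H.
      Visit H.
      At H: no left child.
      At H: go right to B.
        B is a leaf — visit B.
  At U: go right to Z.
    Visit Z.
    At Z: no left child.
    At Z: go right to D.
      D is a leaf — visit D.
At A: go right to S.
  Visit S.
  At S: go left to E.
    E is a leaf — visit E.
  At S: no right child.

A U W Q N G P M H B Z D S E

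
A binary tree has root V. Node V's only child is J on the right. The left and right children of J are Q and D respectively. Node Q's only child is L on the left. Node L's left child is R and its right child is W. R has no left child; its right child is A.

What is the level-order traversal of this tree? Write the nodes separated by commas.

V, J, Q, D, L, R, W, A

Level-order visits nodes level by level from the root, left to right within each level.
Level 0: V
Level 1: J
Level 2: Q, D
Level 3: L
Level 4: R, W
Level 5: A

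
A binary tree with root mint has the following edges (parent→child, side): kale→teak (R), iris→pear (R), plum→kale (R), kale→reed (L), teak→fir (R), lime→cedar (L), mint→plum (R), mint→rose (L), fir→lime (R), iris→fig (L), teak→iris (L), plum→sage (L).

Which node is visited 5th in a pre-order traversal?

kale

Pre-order visits the node, then its left subtree, then its right subtree.
Visit mint.
At mint: go left to rose.
  rose is a leaf — visit rose.
At mint: go right to plum.
  Visit plum.
  At plum: go left to sage.
    sage is a leaf — visit sage.
  At plum: go right to kale.
    Visit kale.
    At kale: go left to reed.
      reed is a leaf — visit reed.
    At kale: go right to teak.
      Visit teak.
      At teak: go left to iris.
        Visit iris.
        At iris: go left to fig.
          fig is a leaf — visit fig.
        At iris: go right to pear.
          pear is a leaf — visit pear.
      At teak: go right to fir.
        Visit fir.
        At fir: no left child.
        At fir: go right to lime.
          Visit lime.
          At lime: go left to cedar.
            cedar is a leaf — visit cedar.
          At lime: no right child.
Full pre-order sequence: mint, rose, plum, sage, kale, reed, teak, iris, fig, pear, fir, lime, cedar.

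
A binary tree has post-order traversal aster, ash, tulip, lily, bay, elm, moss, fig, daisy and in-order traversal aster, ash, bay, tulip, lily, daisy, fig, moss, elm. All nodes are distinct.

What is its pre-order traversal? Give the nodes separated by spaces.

daisy bay ash aster lily tulip fig moss elm

The last element of post-order is the root; it splits in-order into left and right subtrees.
Root daisy: left subtree has 5 nodes {aster, ash, bay, tulip, lily}, right has 3 {fig, moss, elm}.
  Root bay: left subtree has 2 nodes {aster, ash}, right has 2 {tulip, lily}.
    Root ash: left subtree has 1 node {aster}, right has 0 { }.
    Root lily: left subtree has 1 node {tulip}, right has 0 { }.
  Root fig: left subtree has 0 nodes { }, right has 2 {moss, elm}.
    Root moss: left subtree has 0 nodes { }, right has 1 {elm}.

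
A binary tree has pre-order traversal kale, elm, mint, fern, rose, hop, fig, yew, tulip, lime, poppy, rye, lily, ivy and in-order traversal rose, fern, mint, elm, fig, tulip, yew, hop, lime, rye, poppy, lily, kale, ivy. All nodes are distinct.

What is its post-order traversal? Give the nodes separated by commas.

The first element of pre-order is the root; it splits in-order into left and right subtrees.
Root kale: left subtree has 12 nodes {rose, fern, mint, elm, fig, tulip, yew, hop, lime, rye, poppy, lily}, right has 1 {ivy}.
  Root elm: left subtree has 3 nodes {rose, fern, mint}, right has 8 {fig, tulip, yew, hop, lime, rye, poppy, lily}.
    Root mint: left subtree has 2 nodes {rose, fern}, right has 0 { }.
      Root fern: left subtree has 1 node {rose}, right has 0 { }.
    Root hop: left subtree has 3 nodes {fig, tulip, yew}, right has 4 {lime, rye, poppy, lily}.
      Root fig: left subtree has 0 nodes { }, right has 2 {tulip, yew}.
        Root yew: left subtree has 1 node {tulip}, right has 0 { }.
      Root lime: left subtree has 0 nodes { }, right has 3 {rye, poppy, lily}.
        Root poppy: left subtree has 1 node {rye}, right has 1 {lily}.

rose, fern, mint, tulip, yew, fig, rye, lily, poppy, lime, hop, elm, ivy, kale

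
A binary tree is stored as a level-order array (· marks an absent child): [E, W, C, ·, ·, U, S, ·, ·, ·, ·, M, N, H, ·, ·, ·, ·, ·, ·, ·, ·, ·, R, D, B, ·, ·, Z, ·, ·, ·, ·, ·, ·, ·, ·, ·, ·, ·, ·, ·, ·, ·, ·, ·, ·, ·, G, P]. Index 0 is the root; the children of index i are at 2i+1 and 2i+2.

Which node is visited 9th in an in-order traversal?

In-order visits the left subtree, then the node, then the right subtree.
At E: go left to W.
  W is a leaf — visit W.
Visit E.
At E: go right to C.
  At C: go left to U.
    At U: go left to M.
      At M: go left to R.
        At R: no left child.
        Visit R.
        At R: go right to G.
          G is a leaf — visit G.
      Visit M.
      At M: go right to D.
        At D: go left to P.
          P is a leaf — visit P.
        Visit D.
        At D: no right child.
    Visit U.
    At U: go right to N.
      At N: go left to B.
        B is a leaf — visit B.
      Visit N.
      At N: no right child.
  Visit C.
  At C: go right to S.
    At S: go left to H.
      At H: no left child.
      Visit H.
      At H: go right to Z.
        Z is a leaf — visit Z.
    Visit S.
    At S: no right child.
Full in-order sequence: W, E, R, G, M, P, D, U, B, N, C, H, Z, S.

B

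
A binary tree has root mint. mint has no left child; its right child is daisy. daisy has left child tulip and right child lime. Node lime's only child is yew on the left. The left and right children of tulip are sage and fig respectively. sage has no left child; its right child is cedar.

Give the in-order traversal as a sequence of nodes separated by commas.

mint, sage, cedar, tulip, fig, daisy, yew, lime

In-order visits the left subtree, then the node, then the right subtree.
At mint: no left child.
Visit mint.
At mint: go right to daisy.
  At daisy: go left to tulip.
    At tulip: go left to sage.
      At sage: no left child.
      Visit sage.
      At sage: go right to cedar.
        cedar is a leaf — visit cedar.
    Visit tulip.
    At tulip: go right to fig.
      fig is a leaf — visit fig.
  Visit daisy.
  At daisy: go right to lime.
    At lime: go left to yew.
      yew is a leaf — visit yew.
    Visit lime.
    At lime: no right child.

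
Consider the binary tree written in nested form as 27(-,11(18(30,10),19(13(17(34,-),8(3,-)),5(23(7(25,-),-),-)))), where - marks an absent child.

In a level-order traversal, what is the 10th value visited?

Level-order visits nodes level by level from the root, left to right within each level.
Level 0: 27
Level 1: 11
Level 2: 18, 19
Level 3: 30, 10, 13, 5
Level 4: 17, 8, 23
Level 5: 34, 3, 7
Level 6: 25
Full level-order sequence: 27, 11, 18, 19, 30, 10, 13, 5, 17, 8, 23, 34, 3, 7, 25.

8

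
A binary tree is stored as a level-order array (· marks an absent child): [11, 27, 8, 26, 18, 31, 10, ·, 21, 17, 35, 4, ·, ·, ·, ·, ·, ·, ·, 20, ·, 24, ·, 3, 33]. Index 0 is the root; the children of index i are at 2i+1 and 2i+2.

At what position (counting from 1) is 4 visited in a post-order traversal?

11

Post-order visits the left subtree, then the right subtree, then the node.
At 11: go left to 27.
  At 27: go left to 26.
    At 26: no left child.
    At 26: go right to 21.
      21 is a leaf — visit 21.
    Visit 26.
  At 27: go right to 18.
    At 18: go left to 17.
      At 17: go left to 20.
        20 is a leaf — visit 20.
      At 17: no right child.
      Visit 17.
    At 18: go right to 35.
      At 35: go left to 24.
        24 is a leaf — visit 24.
      At 35: no right child.
      Visit 35.
    Visit 18.
  Visit 27.
At 11: go right to 8.
  At 8: go left to 31.
    At 31: go left to 4.
      At 4: go left to 3.
        3 is a leaf — visit 3.
      At 4: go right to 33.
        33 is a leaf — visit 33.
      Visit 4.
    At 31: no right child.
    Visit 31.
  At 8: go right to 10.
    10 is a leaf — visit 10.
  Visit 8.
Visit 11.
Full post-order sequence: 21, 26, 20, 17, 24, 35, 18, 27, 3, 33, 4, 31, 10, 8, 11.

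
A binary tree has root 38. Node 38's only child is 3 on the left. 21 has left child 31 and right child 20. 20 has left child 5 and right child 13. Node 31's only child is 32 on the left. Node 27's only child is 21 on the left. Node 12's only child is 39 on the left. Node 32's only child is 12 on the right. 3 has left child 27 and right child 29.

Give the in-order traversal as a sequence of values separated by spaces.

In-order visits the left subtree, then the node, then the right subtree.
At 38: go left to 3.
  At 3: go left to 27.
    At 27: go left to 21.
      At 21: go left to 31.
        At 31: go left to 32.
          At 32: no left child.
          Visit 32.
          At 32: go right to 12.
            At 12: go left to 39.
              39 is a leaf — visit 39.
            Visit 12.
            At 12: no right child.
        Visit 31.
        At 31: no right child.
      Visit 21.
      At 21: go right to 20.
        At 20: go left to 5.
          5 is a leaf — visit 5.
        Visit 20.
        At 20: go right to 13.
          13 is a leaf — visit 13.
    Visit 27.
    At 27: no right child.
  Visit 3.
  At 3: go right to 29.
    29 is a leaf — visit 29.
Visit 38.
At 38: no right child.

32 39 12 31 21 5 20 13 27 3 29 38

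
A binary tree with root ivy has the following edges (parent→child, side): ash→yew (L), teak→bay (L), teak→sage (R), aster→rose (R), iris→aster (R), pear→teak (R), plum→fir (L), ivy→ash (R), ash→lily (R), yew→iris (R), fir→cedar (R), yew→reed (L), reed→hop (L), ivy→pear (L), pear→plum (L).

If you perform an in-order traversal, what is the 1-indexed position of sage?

In-order visits the left subtree, then the node, then the right subtree.
At ivy: go left to pear.
  At pear: go left to plum.
    At plum: go left to fir.
      At fir: no left child.
      Visit fir.
      At fir: go right to cedar.
        cedar is a leaf — visit cedar.
    Visit plum.
    At plum: no right child.
  Visit pear.
  At pear: go right to teak.
    At teak: go left to bay.
      bay is a leaf — visit bay.
    Visit teak.
    At teak: go right to sage.
      sage is a leaf — visit sage.
Visit ivy.
At ivy: go right to ash.
  At ash: go left to yew.
    At yew: go left to reed.
      At reed: go left to hop.
        hop is a leaf — visit hop.
      Visit reed.
      At reed: no right child.
    Visit yew.
    At yew: go right to iris.
      At iris: no left child.
      Visit iris.
      At iris: go right to aster.
        At aster: no left child.
        Visit aster.
        At aster: go right to rose.
          rose is a leaf — visit rose.
  Visit ash.
  At ash: go right to lily.
    lily is a leaf — visit lily.
Full in-order sequence: fir, cedar, plum, pear, bay, teak, sage, ivy, hop, reed, yew, iris, aster, rose, ash, lily.

7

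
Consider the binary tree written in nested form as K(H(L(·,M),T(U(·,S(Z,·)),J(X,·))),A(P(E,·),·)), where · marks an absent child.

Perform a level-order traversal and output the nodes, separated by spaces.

K H A L T P M U J E S X Z

Level-order visits nodes level by level from the root, left to right within each level.
Level 0: K
Level 1: H, A
Level 2: L, T, P
Level 3: M, U, J, E
Level 4: S, X
Level 5: Z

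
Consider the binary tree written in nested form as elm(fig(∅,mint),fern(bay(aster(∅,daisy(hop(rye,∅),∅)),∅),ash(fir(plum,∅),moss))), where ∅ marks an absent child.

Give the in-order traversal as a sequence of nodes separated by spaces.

fig mint elm aster rye hop daisy bay fern plum fir ash moss

In-order visits the left subtree, then the node, then the right subtree.
At elm: go left to fig.
  At fig: no left child.
  Visit fig.
  At fig: go right to mint.
    mint is a leaf — visit mint.
Visit elm.
At elm: go right to fern.
  At fern: go left to bay.
    At bay: go left to aster.
      At aster: no left child.
      Visit aster.
      At aster: go right to daisy.
        At daisy: go left to hop.
          At hop: go left to rye.
            rye is a leaf — visit rye.
          Visit hop.
          At hop: no right child.
        Visit daisy.
        At daisy: no right child.
    Visit bay.
    At bay: no right child.
  Visit fern.
  At fern: go right to ash.
    At ash: go left to fir.
      At fir: go left to plum.
        plum is a leaf — visit plum.
      Visit fir.
      At fir: no right child.
    Visit ash.
    At ash: go right to moss.
      moss is a leaf — visit moss.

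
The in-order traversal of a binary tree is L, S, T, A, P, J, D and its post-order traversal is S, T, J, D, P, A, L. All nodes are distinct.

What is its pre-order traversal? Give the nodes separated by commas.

The last element of post-order is the root; it splits in-order into left and right subtrees.
Root L: left subtree has 0 nodes { }, right has 6 {S, T, A, P, J, D}.
  Root A: left subtree has 2 nodes {S, T}, right has 3 {P, J, D}.
    Root T: left subtree has 1 node {S}, right has 0 { }.
    Root P: left subtree has 0 nodes { }, right has 2 {J, D}.
      Root D: left subtree has 1 node {J}, right has 0 { }.

L, A, T, S, P, D, J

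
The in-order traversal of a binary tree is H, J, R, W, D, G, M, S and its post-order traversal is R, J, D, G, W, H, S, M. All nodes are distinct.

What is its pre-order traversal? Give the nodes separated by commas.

The last element of post-order is the root; it splits in-order into left and right subtrees.
Root M: left subtree has 6 nodes {H, J, R, W, D, G}, right has 1 {S}.
  Root H: left subtree has 0 nodes { }, right has 5 {J, R, W, D, G}.
    Root W: left subtree has 2 nodes {J, R}, right has 2 {D, G}.
      Root J: left subtree has 0 nodes { }, right has 1 {R}.
      Root G: left subtree has 1 node {D}, right has 0 { }.

M, H, W, J, R, G, D, S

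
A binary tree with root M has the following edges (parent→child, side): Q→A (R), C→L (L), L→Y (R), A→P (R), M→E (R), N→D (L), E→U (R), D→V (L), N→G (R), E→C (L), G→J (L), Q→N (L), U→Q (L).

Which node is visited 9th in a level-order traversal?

Level-order visits nodes level by level from the root, left to right within each level.
Level 0: M
Level 1: E
Level 2: C, U
Level 3: L, Q
Level 4: Y, N, A
Level 5: D, G, P
Level 6: V, J
Full level-order sequence: M, E, C, U, L, Q, Y, N, A, D, G, P, V, J.

A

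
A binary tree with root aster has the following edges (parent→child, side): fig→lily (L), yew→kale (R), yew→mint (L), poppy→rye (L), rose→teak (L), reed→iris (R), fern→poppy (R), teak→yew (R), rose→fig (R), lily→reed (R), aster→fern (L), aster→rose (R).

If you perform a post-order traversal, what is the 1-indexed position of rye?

1

Post-order visits the left subtree, then the right subtree, then the node.
At aster: go left to fern.
  At fern: no left child.
  At fern: go right to poppy.
    At poppy: go left to rye.
      rye is a leaf — visit rye.
    At poppy: no right child.
    Visit poppy.
  Visit fern.
At aster: go right to rose.
  At rose: go left to teak.
    At teak: no left child.
    At teak: go right to yew.
      At yew: go left to mint.
        mint is a leaf — visit mint.
      At yew: go right to kale.
        kale is a leaf — visit kale.
      Visit yew.
    Visit teak.
  At rose: go right to fig.
    At fig: go left to lily.
      At lily: no left child.
      At lily: go right to reed.
        At reed: no left child.
        At reed: go right to iris.
          iris is a leaf — visit iris.
        Visit reed.
      Visit lily.
    At fig: no right child.
    Visit fig.
  Visit rose.
Visit aster.
Full post-order sequence: rye, poppy, fern, mint, kale, yew, teak, iris, reed, lily, fig, rose, aster.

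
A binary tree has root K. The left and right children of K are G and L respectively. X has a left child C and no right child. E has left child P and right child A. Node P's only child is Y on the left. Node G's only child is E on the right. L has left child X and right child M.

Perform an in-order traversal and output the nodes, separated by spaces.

In-order visits the left subtree, then the node, then the right subtree.
At K: go left to G.
  At G: no left child.
  Visit G.
  At G: go right to E.
    At E: go left to P.
      At P: go left to Y.
        Y is a leaf — visit Y.
      Visit P.
      At P: no right child.
    Visit E.
    At E: go right to A.
      A is a leaf — visit A.
Visit K.
At K: go right to L.
  At L: go left to X.
    At X: go left to C.
      C is a leaf — visit C.
    Visit X.
    At X: no right child.
  Visit L.
  At L: go right to M.
    M is a leaf — visit M.

G Y P E A K C X L M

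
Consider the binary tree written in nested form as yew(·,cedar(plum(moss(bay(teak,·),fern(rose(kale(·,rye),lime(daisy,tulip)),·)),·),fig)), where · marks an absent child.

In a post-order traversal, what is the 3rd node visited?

Post-order visits the left subtree, then the right subtree, then the node.
At yew: no left child.
At yew: go right to cedar.
  At cedar: go left to plum.
    At plum: go left to moss.
      At moss: go left to bay.
        At bay: go left to teak.
          teak is a leaf — visit teak.
        At bay: no right child.
        Visit bay.
      At moss: go right to fern.
        At fern: go left to rose.
          At rose: go left to kale.
            At kale: no left child.
            At kale: go right to rye.
              rye is a leaf — visit rye.
            Visit kale.
          At rose: go right to lime.
            At lime: go left to daisy.
              daisy is a leaf — visit daisy.
            At lime: go right to tulip.
              tulip is a leaf — visit tulip.
            Visit lime.
          Visit rose.
        At fern: no right child.
        Visit fern.
      Visit moss.
    At plum: no right child.
    Visit plum.
  At cedar: go right to fig.
    fig is a leaf — visit fig.
  Visit cedar.
Visit yew.
Full post-order sequence: teak, bay, rye, kale, daisy, tulip, lime, rose, fern, moss, plum, fig, cedar, yew.

rye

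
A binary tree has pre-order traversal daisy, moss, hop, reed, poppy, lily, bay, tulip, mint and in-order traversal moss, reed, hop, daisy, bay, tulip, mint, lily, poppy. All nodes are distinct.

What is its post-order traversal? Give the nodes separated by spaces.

The first element of pre-order is the root; it splits in-order into left and right subtrees.
Root daisy: left subtree has 3 nodes {moss, reed, hop}, right has 5 {bay, tulip, mint, lily, poppy}.
  Root moss: left subtree has 0 nodes { }, right has 2 {reed, hop}.
    Root hop: left subtree has 1 node {reed}, right has 0 { }.
  Root poppy: left subtree has 4 nodes {bay, tulip, mint, lily}, right has 0 { }.
    Root lily: left subtree has 3 nodes {bay, tulip, mint}, right has 0 { }.
      Root bay: left subtree has 0 nodes { }, right has 2 {tulip, mint}.
        Root tulip: left subtree has 0 nodes { }, right has 1 {mint}.

reed hop moss mint tulip bay lily poppy daisy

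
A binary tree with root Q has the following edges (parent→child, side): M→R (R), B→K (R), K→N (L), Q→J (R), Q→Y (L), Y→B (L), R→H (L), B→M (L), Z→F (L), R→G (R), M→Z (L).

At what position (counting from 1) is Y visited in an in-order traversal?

10

In-order visits the left subtree, then the node, then the right subtree.
At Q: go left to Y.
  At Y: go left to B.
    At B: go left to M.
      At M: go left to Z.
        At Z: go left to F.
          F is a leaf — visit F.
        Visit Z.
        At Z: no right child.
      Visit M.
      At M: go right to R.
        At R: go left to H.
          H is a leaf — visit H.
        Visit R.
        At R: go right to G.
          G is a leaf — visit G.
    Visit B.
    At B: go right to K.
      At K: go left to N.
        N is a leaf — visit N.
      Visit K.
      At K: no right child.
  Visit Y.
  At Y: no right child.
Visit Q.
At Q: go right to J.
  J is a leaf — visit J.
Full in-order sequence: F, Z, M, H, R, G, B, N, K, Y, Q, J.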